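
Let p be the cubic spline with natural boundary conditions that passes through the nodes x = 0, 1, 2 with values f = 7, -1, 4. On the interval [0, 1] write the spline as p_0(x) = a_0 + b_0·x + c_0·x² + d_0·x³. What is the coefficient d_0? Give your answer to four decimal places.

3.2500

Write M_i for p''(x_i). With h_i = 1, 1 and divided differences Δ_i = -8, 5, the continuity of p' gives the tridiagonal system
  1·M_0 + 4·M_1 + 1·M_2 = 6(Δ_1 - Δ_0) = 78
Natural end conditions: M_0 = M_2 = 0.
Hence M_0 = 0, M_1 = 39/2, M_2 = 0.
On [0, 1], with p_0(x) = a_0 + b_0·x + c_0·x² + d_0·x³: c_0 = M_0/2 = 0, d_0 = (M_1 - M_0)/(6h_0) = 13/4, b_0 = Δ_0 - h_0(2M_0 + M_1)/6 = -45/4.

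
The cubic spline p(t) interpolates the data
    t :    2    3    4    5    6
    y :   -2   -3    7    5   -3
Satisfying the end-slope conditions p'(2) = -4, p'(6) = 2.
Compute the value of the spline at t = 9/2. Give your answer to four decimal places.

8.0826

With σ_i denoting the second derivative at x_i, h_i = 1, 1, 1, 1, and Δ_i = (y_(i+1) − y_i)/h_i = -1, 10, -2, -8:
  1·σ_0 + 4·σ_1 + 1·σ_2 = 6(Δ_1 - Δ_0) = 66
  1·σ_1 + 4·σ_2 + 1·σ_3 = 6(Δ_2 - Δ_1) = -72
  1·σ_2 + 4·σ_3 + 1·σ_4 = 6(Δ_3 - Δ_2) = -36
Clamped end conditions give two more equations: 2h_0·σ_0 + h_0·σ_1 = 6(Δ_0 - p'(2)) = 18 and h_3·σ_3 + 2h_3·σ_4 = 6(p'(6) - Δ_3) = 60.
Solving: σ_0 = -57/28, σ_1 = 309/14, σ_2 = -81/4, σ_3 = -183/14, σ_4 = 1023/28.
On [4, 5], p(t) = 7 + 97/14·(t - 4) - 81/8·(t - 4)² + 67/56·(t - 4)³.
With (t - 4) = 1/2: p(9/2) = 3621/448.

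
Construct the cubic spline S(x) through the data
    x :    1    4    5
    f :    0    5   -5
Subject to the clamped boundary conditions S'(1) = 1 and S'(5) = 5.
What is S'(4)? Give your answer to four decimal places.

-12.6250

With M_i denoting the second derivative at x_i, h_i = 3, 1, and Δ_i = (y_(i+1) − y_i)/h_i = 5/3, -10:
  3·M_0 + 8·M_1 + 1·M_2 = 6(Δ_1 - Δ_0) = -70
Clamped end conditions give two more equations: 2h_0·M_0 + h_0·M_1 = 6(Δ_0 - S'(1)) = 4 and h_1·M_1 + 2h_1·M_2 = 6(S'(5) - Δ_1) = 90.
Solving: M_0 = 125/12, M_1 = -39/2, M_2 = 219/4.
On [4, 5], S'(x) = b_1 + 2c_1·(x - 4) + 3d_1·(x - 4)² with b_1 = Δ_1 - h_1(2M_1 + M_2)/6 = -101/8, c_1 = M_1/2 = -39/4, d_1 = (M_2 - M_1)/(6h_1) = 99/8. So S'(4) = -101/8.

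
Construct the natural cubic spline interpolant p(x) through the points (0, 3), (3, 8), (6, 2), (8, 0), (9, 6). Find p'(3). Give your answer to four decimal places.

Let M_i = p''(x_i). Step sizes h_i = 3, 3, 2, 1; slopes of the chords Δ_i = (y_(i+1) - y_i)/h_i = 5/3, -2, -1, 6.
  3·M_0 + 12·M_1 + 3·M_2 = 6(Δ_1 - Δ_0) = -22
  3·M_1 + 10·M_2 + 2·M_3 = 6(Δ_2 - Δ_1) = 6
  2·M_2 + 6·M_3 + 1·M_4 = 6(Δ_3 - Δ_2) = 42
Natural end conditions: M_0 = M_4 = 0.
Solving the tridiagonal system: M_0 = 0, M_1 = -544/309, M_2 = -30/103, M_3 = 731/103, M_4 = 0.
On [3, 6], p'(x) = b_1 + 2c_1·(x - 3) + 3d_1·(x - 3)² with b_1 = Δ_1 - h_1(2M_1 + M_2)/6 = -29/309, c_1 = M_1/2 = -272/309, d_1 = (M_2 - M_1)/(6h_1) = 227/2781. So p'(3) = -29/309.

-0.0939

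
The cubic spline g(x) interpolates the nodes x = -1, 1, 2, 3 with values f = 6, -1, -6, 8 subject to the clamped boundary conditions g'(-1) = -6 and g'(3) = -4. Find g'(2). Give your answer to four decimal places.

Put M_i = g'' at the i-th knot. Here h = (2, 1, 1) and Δ = (-7/2, -5, 14), so the interior equations h_(i-1)·M_(i-1) + 2(h_(i-1)+h_i)·M_i + h_i·M_(i+1) = 6(Δ_i − Δ_(i-1)) read
  2·M_0 + 6·M_1 + 1·M_2 = 6(Δ_1 - Δ_0) = -9
  1·M_1 + 4·M_2 + 1·M_3 = 6(Δ_2 - Δ_1) = 114
Clamped end conditions give two more equations: 2h_0·M_0 + h_0·M_1 = 6(Δ_0 - g'(-1)) = 15 and h_2·M_2 + 2h_2·M_3 = 6(g'(3) - Δ_2) = -108.
Hence M_0 = 233/22, M_1 = -301/22, M_2 = 571/11, M_3 = -1759/22.
On [2, 3], g'(x) = b_2 + 2c_2·(x - 2) + 3d_2·(x - 2)² with b_2 = Δ_2 - h_2(2M_2 + M_3)/6 = 441/44, c_2 = M_2/2 = 571/22, d_2 = (M_3 - M_2)/(6h_2) = -967/44. So g'(2) = 441/44.

10.0227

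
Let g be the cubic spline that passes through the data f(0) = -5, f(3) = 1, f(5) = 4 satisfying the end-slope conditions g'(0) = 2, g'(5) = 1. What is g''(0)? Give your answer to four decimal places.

0.1000

Let m_i = g''(x_i). Step sizes h_i = 3, 2; slopes of the chords Δ_i = (y_(i+1) - y_i)/h_i = 2, 3/2.
  3·m_0 + 10·m_1 + 2·m_2 = 6(Δ_1 - Δ_0) = -3
Clamped end conditions give two more equations: 2h_0·m_0 + h_0·m_1 = 6(Δ_0 - g'(0)) = 0 and h_1·m_1 + 2h_1·m_2 = 6(g'(5) - Δ_1) = -3.
Forward elimination and back-substitution give m_0 = 1/10, m_1 = -1/5, m_2 = -13/20.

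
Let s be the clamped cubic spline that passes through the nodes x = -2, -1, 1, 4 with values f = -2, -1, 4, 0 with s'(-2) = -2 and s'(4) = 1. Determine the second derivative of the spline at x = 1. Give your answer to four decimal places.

With σ_i denoting the second derivative at x_i, h_i = 1, 2, 3, and Δ_i = (y_(i+1) − y_i)/h_i = 1, 5/2, -4/3:
  1·σ_0 + 6·σ_1 + 2·σ_2 = 6(Δ_1 - Δ_0) = 9
  2·σ_1 + 10·σ_2 + 3·σ_3 = 6(Δ_2 - Δ_1) = -23
Clamped end conditions give two more equations: 2h_0·σ_0 + h_0·σ_1 = 6(Δ_0 - s'(-2)) = 18 and h_2·σ_2 + 2h_2·σ_3 = 6(s'(4) - Δ_2) = 14.
Hence σ_0 = 473/57, σ_1 = 80/57, σ_2 = -220/57, σ_3 = 81/19.

-3.8596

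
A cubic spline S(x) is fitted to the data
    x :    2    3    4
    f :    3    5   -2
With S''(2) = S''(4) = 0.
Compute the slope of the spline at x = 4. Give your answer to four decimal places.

Put M_i = S'' at the i-th knot. Here h = (1, 1) and Δ = (2, -7), so the interior equations h_(i-1)·M_(i-1) + 2(h_(i-1)+h_i)·M_i + h_i·M_(i+1) = 6(Δ_i − Δ_(i-1)) read
  1·M_0 + 4·M_1 + 1·M_2 = 6(Δ_1 - Δ_0) = -54
Natural end conditions: M_0 = M_2 = 0.
Solving the tridiagonal system: M_0 = 0, M_1 = -27/2, M_2 = 0.
On [3, 4], S'(x) = b_1 + 2c_1·(x - 3) + 3d_1·(x - 3)² with b_1 = Δ_1 - h_1(2M_1 + M_2)/6 = -5/2, c_1 = M_1/2 = -27/4, d_1 = (M_2 - M_1)/(6h_1) = 9/4. So S'(4) = -37/4.

-9.2500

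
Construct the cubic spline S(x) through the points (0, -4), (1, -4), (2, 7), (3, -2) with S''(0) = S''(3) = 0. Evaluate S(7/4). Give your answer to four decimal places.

5.2406

Put M_i = S'' at the i-th knot. Here h = (1, 1, 1) and Δ = (0, 11, -9), so the interior equations h_(i-1)·M_(i-1) + 2(h_(i-1)+h_i)·M_i + h_i·M_(i+1) = 6(Δ_i − Δ_(i-1)) read
  1·M_0 + 4·M_1 + 1·M_2 = 6(Δ_1 - Δ_0) = 66
  1·M_1 + 4·M_2 + 1·M_3 = 6(Δ_2 - Δ_1) = -120
Natural end conditions: M_0 = M_3 = 0.
Solving the tridiagonal system: M_0 = 0, M_1 = 128/5, M_2 = -182/5, M_3 = 0.
On [1, 2], S(x) = -4 + 128/15·(x - 1) + 64/5·(x - 1)² - 31/3·(x - 1)³.
With (x - 1) = 3/4: S(7/4) = 1677/320.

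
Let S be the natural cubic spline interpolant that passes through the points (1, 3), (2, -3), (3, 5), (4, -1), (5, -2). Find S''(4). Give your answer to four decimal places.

Write M_i for S''(x_i). With h_i = 1, 1, 1, 1 and divided differences Δ_i = -6, 8, -6, -1, the continuity of S' gives the tridiagonal system
  1·M_0 + 4·M_1 + 1·M_2 = 6(Δ_1 - Δ_0) = 84
  1·M_1 + 4·M_2 + 1·M_3 = 6(Δ_2 - Δ_1) = -84
  1·M_2 + 4·M_3 + 1·M_4 = 6(Δ_3 - Δ_2) = 30
Natural end conditions: M_0 = M_4 = 0.
Forward elimination and back-substitution give M_0 = 0, M_1 = 813/28, M_2 = -225/7, M_3 = 435/28, M_4 = 0.

15.5357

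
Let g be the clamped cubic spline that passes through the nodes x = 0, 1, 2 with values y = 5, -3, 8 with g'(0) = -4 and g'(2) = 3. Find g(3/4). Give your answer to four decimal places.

Let M_i = g''(x_i). Step sizes h_i = 1, 1; slopes of the chords Δ_i = (y_(i+1) - y_i)/h_i = -8, 11.
  1·M_0 + 4·M_1 + 1·M_2 = 6(Δ_1 - Δ_0) = 114
Clamped end conditions give two more equations: 2h_0·M_0 + h_0·M_1 = 6(Δ_0 - g'(0)) = -24 and h_1·M_1 + 2h_1·M_2 = 6(g'(2) - Δ_1) = -48.
Solving: M_0 = -37, M_1 = 50, M_2 = -49.
On [0, 1], g(x) = 5 - 4·x - 37/2·x² + 29/2·x³.
With x = 3/4: g(3/4) = -293/128.

-2.2891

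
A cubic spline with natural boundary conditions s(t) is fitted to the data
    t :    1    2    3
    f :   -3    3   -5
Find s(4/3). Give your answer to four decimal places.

With M_i denoting the second derivative at x_i, h_i = 1, 1, and Δ_i = (y_(i+1) − y_i)/h_i = 6, -8:
  1·M_0 + 4·M_1 + 1·M_2 = 6(Δ_1 - Δ_0) = -84
Natural end conditions: M_0 = M_2 = 0.
Solving the tridiagonal system: M_0 = 0, M_1 = -21, M_2 = 0.
On [1, 2], s(t) = -3 + 19/2·(t - 1) + 0·(t - 1)² - 7/2·(t - 1)³.
With (t - 1) = 1/3: s(4/3) = 1/27.

0.0370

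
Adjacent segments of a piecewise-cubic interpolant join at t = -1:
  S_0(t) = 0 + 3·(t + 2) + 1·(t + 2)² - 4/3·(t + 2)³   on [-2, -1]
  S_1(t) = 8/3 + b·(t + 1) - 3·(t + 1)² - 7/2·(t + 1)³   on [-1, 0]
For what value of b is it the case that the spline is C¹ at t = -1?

S_0'(t) = 3 + 2·(t + 2) - 4·(t + 2)², so S_0'(-1) = 1. On the right, S_1'(-1) = b, so b = 1.

1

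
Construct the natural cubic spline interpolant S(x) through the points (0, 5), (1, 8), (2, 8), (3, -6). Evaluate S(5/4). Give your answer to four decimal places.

8.7844

Let M_i = S''(x_i). Step sizes h_i = 1, 1, 1; slopes of the chords Δ_i = (y_(i+1) - y_i)/h_i = 3, 0, -14.
  1·M_0 + 4·M_1 + 1·M_2 = 6(Δ_1 - Δ_0) = -18
  1·M_1 + 4·M_2 + 1·M_3 = 6(Δ_2 - Δ_1) = -84
Natural end conditions: M_0 = M_3 = 0.
Hence M_0 = 0, M_1 = 4/5, M_2 = -106/5, M_3 = 0.
On [1, 2], S(x) = 8 + 49/15·(x - 1) + 2/5·(x - 1)² - 11/3·(x - 1)³.
With (x - 1) = 1/4: S(5/4) = 2811/320.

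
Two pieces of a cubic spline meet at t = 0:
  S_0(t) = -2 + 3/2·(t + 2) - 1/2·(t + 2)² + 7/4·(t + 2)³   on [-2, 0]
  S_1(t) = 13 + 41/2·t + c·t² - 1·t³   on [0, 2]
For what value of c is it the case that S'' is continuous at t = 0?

S_0''(t) = -1 + 21/2·(t + 2), so S_0''(0) = 20. On the right, S_1''(0) = 2c, so c = 10.

10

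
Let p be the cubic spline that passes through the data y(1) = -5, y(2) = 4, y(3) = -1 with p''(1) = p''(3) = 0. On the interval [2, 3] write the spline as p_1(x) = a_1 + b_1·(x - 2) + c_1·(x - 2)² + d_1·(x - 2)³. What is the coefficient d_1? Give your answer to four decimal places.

3.5000

With m_i denoting the second derivative at x_i, h_i = 1, 1, and Δ_i = (y_(i+1) − y_i)/h_i = 9, -5:
  1·m_0 + 4·m_1 + 1·m_2 = 6(Δ_1 - Δ_0) = -84
Natural end conditions: m_0 = m_2 = 0.
Hence m_0 = 0, m_1 = -21, m_2 = 0.
On [2, 3], with p_1(x) = a_1 + b_1·(x - 2) + c_1·(x - 2)² + d_1·(x - 2)³: c_1 = m_1/2 = -21/2, d_1 = (m_2 - m_1)/(6h_1) = 7/2, b_1 = Δ_1 - h_1(2m_1 + m_2)/6 = 2.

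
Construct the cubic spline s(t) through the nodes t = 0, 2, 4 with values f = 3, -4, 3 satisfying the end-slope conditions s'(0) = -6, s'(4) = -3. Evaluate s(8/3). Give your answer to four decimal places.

-1.0741

Write m_i for s''(x_i). With h_i = 2, 2 and divided differences Δ_i = -7/2, 7/2, the continuity of s' gives the tridiagonal system
  2·m_0 + 8·m_1 + 2·m_2 = 6(Δ_1 - Δ_0) = 42
Clamped end conditions give two more equations: 2h_0·m_0 + h_0·m_1 = 6(Δ_0 - s'(0)) = 15 and h_1·m_1 + 2h_1·m_2 = 6(s'(4) - Δ_1) = -39.
Forward elimination and back-substitution give m_0 = -3/4, m_1 = 9, m_2 = -57/4.
On [2, 4], s(t) = -4 + 9/4·(t - 2) + 9/2·(t - 2)² - 31/16·(t - 2)³.
With (t - 2) = 2/3: s(8/3) = -29/27.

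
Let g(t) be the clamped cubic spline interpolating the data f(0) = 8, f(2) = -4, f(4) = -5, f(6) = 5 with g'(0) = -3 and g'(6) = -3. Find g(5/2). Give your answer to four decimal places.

-6.2188

Put M_i = g'' at the i-th knot. Here h = (2, 2, 2) and Δ = (-6, -1/2, 5), so the interior equations h_(i-1)·M_(i-1) + 2(h_(i-1)+h_i)·M_i + h_i·M_(i+1) = 6(Δ_i − Δ_(i-1)) read
  2·M_0 + 8·M_1 + 2·M_2 = 6(Δ_1 - Δ_0) = 33
  2·M_1 + 8·M_2 + 2·M_3 = 6(Δ_2 - Δ_1) = 33
Clamped end conditions give two more equations: 2h_0·M_0 + h_0·M_1 = 6(Δ_0 - g'(0)) = -18 and h_2·M_2 + 2h_2·M_3 = 6(g'(6) - Δ_2) = -48.
Forward elimination and back-substitution give M_0 = -13/2, M_1 = 4, M_2 = 7, M_3 = -31/2.
On [2, 4], g(t) = -4 - 11/2·(t - 2) + 2·(t - 2)² + 1/4·(t - 2)³.
With (t - 2) = 1/2: g(5/2) = -199/32.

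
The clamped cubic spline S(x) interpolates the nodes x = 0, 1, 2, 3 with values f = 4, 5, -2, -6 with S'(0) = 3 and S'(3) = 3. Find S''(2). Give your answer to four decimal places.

2.8000

Write M_i for S''(x_i). With h_i = 1, 1, 1 and divided differences Δ_i = 1, -7, -4, the continuity of S' gives the tridiagonal system
  1·M_0 + 4·M_1 + 1·M_2 = 6(Δ_1 - Δ_0) = -48
  1·M_1 + 4·M_2 + 1·M_3 = 6(Δ_2 - Δ_1) = 18
Clamped end conditions give two more equations: 2h_0·M_0 + h_0·M_1 = 6(Δ_0 - S'(0)) = -12 and h_2·M_2 + 2h_2·M_3 = 6(S'(3) - Δ_2) = 42.
Solving the tridiagonal system: M_0 = 2/5, M_1 = -64/5, M_2 = 14/5, M_3 = 98/5.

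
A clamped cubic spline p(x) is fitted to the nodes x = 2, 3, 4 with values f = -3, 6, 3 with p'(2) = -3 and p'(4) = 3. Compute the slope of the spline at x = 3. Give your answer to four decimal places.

With M_i denoting the second derivative at x_i, h_i = 1, 1, and Δ_i = (y_(i+1) − y_i)/h_i = 9, -3:
  1·M_0 + 4·M_1 + 1·M_2 = 6(Δ_1 - Δ_0) = -72
Clamped end conditions give two more equations: 2h_0·M_0 + h_0·M_1 = 6(Δ_0 - p'(2)) = 72 and h_1·M_1 + 2h_1·M_2 = 6(p'(4) - Δ_1) = 36.
Solving the tridiagonal system: M_0 = 57, M_1 = -42, M_2 = 39.
On [3, 4], p'(x) = b_1 + 2c_1·(x - 3) + 3d_1·(x - 3)² with b_1 = Δ_1 - h_1(2M_1 + M_2)/6 = 9/2, c_1 = M_1/2 = -21, d_1 = (M_2 - M_1)/(6h_1) = 27/2. So p'(3) = 9/2.

4.5000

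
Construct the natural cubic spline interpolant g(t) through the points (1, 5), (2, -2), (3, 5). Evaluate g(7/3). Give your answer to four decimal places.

-0.9630

Let σ_i = g''(x_i). Step sizes h_i = 1, 1; slopes of the chords Δ_i = (y_(i+1) - y_i)/h_i = -7, 7.
  1·σ_0 + 4·σ_1 + 1·σ_2 = 6(Δ_1 - Δ_0) = 84
Natural end conditions: σ_0 = σ_2 = 0.
Forward elimination and back-substitution give σ_0 = 0, σ_1 = 21, σ_2 = 0.
On [2, 3], g(t) = -2 + 0·(t - 2) + 21/2·(t - 2)² - 7/2·(t - 2)³.
With (t - 2) = 1/3: g(7/3) = -26/27.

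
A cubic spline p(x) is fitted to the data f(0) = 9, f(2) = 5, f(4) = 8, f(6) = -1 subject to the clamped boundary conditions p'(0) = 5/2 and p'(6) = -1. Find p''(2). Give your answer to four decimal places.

With σ_i denoting the second derivative at x_i, h_i = 2, 2, 2, and Δ_i = (y_(i+1) − y_i)/h_i = -2, 3/2, -9/2:
  2·σ_0 + 8·σ_1 + 2·σ_2 = 6(Δ_1 - Δ_0) = 21
  2·σ_1 + 8·σ_2 + 2·σ_3 = 6(Δ_2 - Δ_1) = -36
Clamped end conditions give two more equations: 2h_0·σ_0 + h_0·σ_1 = 6(Δ_0 - p'(0)) = -27 and h_2·σ_2 + 2h_2·σ_3 = 6(p'(6) - Δ_2) = 21.
Solving: σ_0 = -157/15, σ_1 = 223/30, σ_2 = -263/30, σ_3 = 289/30.

7.4333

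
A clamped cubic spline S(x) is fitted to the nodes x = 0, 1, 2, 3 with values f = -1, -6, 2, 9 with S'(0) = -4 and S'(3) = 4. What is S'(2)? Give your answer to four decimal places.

Put m_i = S'' at the i-th knot. Here h = (1, 1, 1) and Δ = (-5, 8, 7), so the interior equations h_(i-1)·m_(i-1) + 2(h_(i-1)+h_i)·m_i + h_i·m_(i+1) = 6(Δ_i − Δ_(i-1)) read
  1·m_0 + 4·m_1 + 1·m_2 = 6(Δ_1 - Δ_0) = 78
  1·m_1 + 4·m_2 + 1·m_3 = 6(Δ_2 - Δ_1) = -6
Clamped end conditions give two more equations: 2h_0·m_0 + h_0·m_1 = 6(Δ_0 - S'(0)) = -6 and h_2·m_2 + 2h_2·m_3 = 6(S'(3) - Δ_2) = -18.
Hence m_0 = -232/15, m_1 = 374/15, m_2 = -94/15, m_3 = -88/15.
On [2, 3], S'(x) = b_2 + 2c_2·(x - 2) + 3d_2·(x - 2)² with b_2 = Δ_2 - h_2(2m_2 + m_3)/6 = 151/15, c_2 = m_2/2 = -47/15, d_2 = (m_3 - m_2)/(6h_2) = 1/15. So S'(2) = 151/15.

10.0667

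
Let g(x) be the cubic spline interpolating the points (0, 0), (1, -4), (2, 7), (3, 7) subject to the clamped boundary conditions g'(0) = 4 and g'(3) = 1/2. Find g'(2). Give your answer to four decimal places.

Write M_i for g''(x_i). With h_i = 1, 1, 1 and divided differences Δ_i = -4, 11, 0, the continuity of g' gives the tridiagonal system
  1·M_0 + 4·M_1 + 1·M_2 = 6(Δ_1 - Δ_0) = 90
  1·M_1 + 4·M_2 + 1·M_3 = 6(Δ_2 - Δ_1) = -66
Clamped end conditions give two more equations: 2h_0·M_0 + h_0·M_1 = 6(Δ_0 - g'(0)) = -48 and h_2·M_2 + 2h_2·M_3 = 6(g'(3) - Δ_2) = 3.
Solving: M_0 = -671/15, M_1 = 622/15, M_2 = -467/15, M_3 = 256/15.
On [2, 3], g'(x) = b_2 + 2c_2·(x - 2) + 3d_2·(x - 2)² with b_2 = Δ_2 - h_2(2M_2 + M_3)/6 = 113/15, c_2 = M_2/2 = -467/30, d_2 = (M_3 - M_2)/(6h_2) = 241/30. So g'(2) = 113/15.

7.5333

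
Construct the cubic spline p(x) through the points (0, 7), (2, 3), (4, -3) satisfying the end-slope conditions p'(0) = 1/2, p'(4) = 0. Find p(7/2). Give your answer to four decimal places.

-2.4258

Let M_i = p''(x_i). Step sizes h_i = 2, 2; slopes of the chords Δ_i = (y_(i+1) - y_i)/h_i = -2, -3.
  2·M_0 + 8·M_1 + 2·M_2 = 6(Δ_1 - Δ_0) = -6
Clamped end conditions give two more equations: 2h_0·M_0 + h_0·M_1 = 6(Δ_0 - p'(0)) = -15 and h_1·M_1 + 2h_1·M_2 = 6(p'(4) - Δ_1) = 18.
Hence M_0 = -25/8, M_1 = -5/4, M_2 = 41/8.
On [2, 4], p(x) = 3 - 31/8·(x - 2) - 5/8·(x - 2)² + 17/32·(x - 2)³.
With (x - 2) = 3/2: p(7/2) = -621/256.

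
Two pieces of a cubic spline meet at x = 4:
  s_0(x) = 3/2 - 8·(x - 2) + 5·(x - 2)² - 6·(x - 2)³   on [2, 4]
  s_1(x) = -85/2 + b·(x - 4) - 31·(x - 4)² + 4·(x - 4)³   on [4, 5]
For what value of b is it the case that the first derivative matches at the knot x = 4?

s_0'(x) = -8 + 10·(x - 2) - 18·(x - 2)², so s_0'(4) = -60. On the right, s_1'(4) = b, so b = -60.

-60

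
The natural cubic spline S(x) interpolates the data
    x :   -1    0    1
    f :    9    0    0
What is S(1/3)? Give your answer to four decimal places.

-0.8333

With m_i denoting the second derivative at x_i, h_i = 1, 1, and Δ_i = (y_(i+1) − y_i)/h_i = -9, 0:
  1·m_0 + 4·m_1 + 1·m_2 = 6(Δ_1 - Δ_0) = 54
Natural end conditions: m_0 = m_2 = 0.
Solving: m_0 = 0, m_1 = 27/2, m_2 = 0.
On [0, 1], S(x) = 0 - 9/2·x + 27/4·x² - 9/4·x³.
With x = 1/3: S(1/3) = -5/6.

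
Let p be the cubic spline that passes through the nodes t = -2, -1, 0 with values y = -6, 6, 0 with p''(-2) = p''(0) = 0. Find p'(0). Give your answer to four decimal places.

Write M_i for p''(x_i). With h_i = 1, 1 and divided differences Δ_i = 12, -6, the continuity of p' gives the tridiagonal system
  1·M_0 + 4·M_1 + 1·M_2 = 6(Δ_1 - Δ_0) = -108
Natural end conditions: M_0 = M_2 = 0.
Hence M_0 = 0, M_1 = -27, M_2 = 0.
On [-1, 0], p'(t) = b_1 + 2c_1·(t + 1) + 3d_1·(t + 1)² with b_1 = Δ_1 - h_1(2M_1 + M_2)/6 = 3, c_1 = M_1/2 = -27/2, d_1 = (M_2 - M_1)/(6h_1) = 9/2. So p'(0) = -21/2.

-10.5000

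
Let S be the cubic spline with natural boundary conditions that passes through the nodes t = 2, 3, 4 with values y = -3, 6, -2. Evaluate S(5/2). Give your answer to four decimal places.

With m_i denoting the second derivative at x_i, h_i = 1, 1, and Δ_i = (y_(i+1) − y_i)/h_i = 9, -8:
  1·m_0 + 4·m_1 + 1·m_2 = 6(Δ_1 - Δ_0) = -102
Natural end conditions: m_0 = m_2 = 0.
Solving the tridiagonal system: m_0 = 0, m_1 = -51/2, m_2 = 0.
On [2, 3], S(t) = -3 + 53/4·(t - 2) + 0·(t - 2)² - 17/4·(t - 2)³.
With (t - 2) = 1/2: S(5/2) = 99/32.

3.0938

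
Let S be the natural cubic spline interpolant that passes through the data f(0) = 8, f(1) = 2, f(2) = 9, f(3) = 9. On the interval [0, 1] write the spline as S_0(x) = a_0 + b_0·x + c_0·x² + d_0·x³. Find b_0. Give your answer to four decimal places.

-9.9333

With M_i denoting the second derivative at x_i, h_i = 1, 1, 1, and Δ_i = (y_(i+1) − y_i)/h_i = -6, 7, 0:
  1·M_0 + 4·M_1 + 1·M_2 = 6(Δ_1 - Δ_0) = 78
  1·M_1 + 4·M_2 + 1·M_3 = 6(Δ_2 - Δ_1) = -42
Natural end conditions: M_0 = M_3 = 0.
Forward elimination and back-substitution give M_0 = 0, M_1 = 118/5, M_2 = -82/5, M_3 = 0.
On [0, 1], with S_0(x) = a_0 + b_0·x + c_0·x² + d_0·x³: c_0 = M_0/2 = 0, d_0 = (M_1 - M_0)/(6h_0) = 59/15, b_0 = Δ_0 - h_0(2M_0 + M_1)/6 = -149/15.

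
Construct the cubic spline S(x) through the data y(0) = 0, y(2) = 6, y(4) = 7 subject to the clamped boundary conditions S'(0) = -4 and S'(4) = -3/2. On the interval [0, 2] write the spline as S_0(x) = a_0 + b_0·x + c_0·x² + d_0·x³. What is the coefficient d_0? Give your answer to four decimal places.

Write M_i for S''(x_i). With h_i = 2, 2 and divided differences Δ_i = 3, 1/2, the continuity of S' gives the tridiagonal system
  2·M_0 + 8·M_1 + 2·M_2 = 6(Δ_1 - Δ_0) = -15
Clamped end conditions give two more equations: 2h_0·M_0 + h_0·M_1 = 6(Δ_0 - S'(0)) = 42 and h_1·M_1 + 2h_1·M_2 = 6(S'(4) - Δ_1) = -12.
Solving the tridiagonal system: M_0 = 13, M_1 = -5, M_2 = -1/2.
On [0, 2], with S_0(x) = a_0 + b_0·x + c_0·x² + d_0·x³: c_0 = M_0/2 = 13/2, d_0 = (M_1 - M_0)/(6h_0) = -3/2, b_0 = Δ_0 - h_0(2M_0 + M_1)/6 = -4.

-1.5000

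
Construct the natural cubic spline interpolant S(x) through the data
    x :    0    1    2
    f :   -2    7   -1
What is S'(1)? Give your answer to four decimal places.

Write M_i for S''(x_i). With h_i = 1, 1 and divided differences Δ_i = 9, -8, the continuity of S' gives the tridiagonal system
  1·M_0 + 4·M_1 + 1·M_2 = 6(Δ_1 - Δ_0) = -102
Natural end conditions: M_0 = M_2 = 0.
Solving: M_0 = 0, M_1 = -51/2, M_2 = 0.
On [1, 2], S'(x) = b_1 + 2c_1·(x - 1) + 3d_1·(x - 1)² with b_1 = Δ_1 - h_1(2M_1 + M_2)/6 = 1/2, c_1 = M_1/2 = -51/4, d_1 = (M_2 - M_1)/(6h_1) = 17/4. So S'(1) = 1/2.

0.5000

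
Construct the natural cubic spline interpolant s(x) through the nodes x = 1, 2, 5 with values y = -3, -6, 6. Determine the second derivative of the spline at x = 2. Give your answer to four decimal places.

Put M_i = s'' at the i-th knot. Here h = (1, 3) and Δ = (-3, 4), so the interior equations h_(i-1)·M_(i-1) + 2(h_(i-1)+h_i)·M_i + h_i·M_(i+1) = 6(Δ_i − Δ_(i-1)) read
  1·M_0 + 8·M_1 + 3·M_2 = 6(Δ_1 - Δ_0) = 42
Natural end conditions: M_0 = M_2 = 0.
Solving: M_0 = 0, M_1 = 21/4, M_2 = 0.

5.2500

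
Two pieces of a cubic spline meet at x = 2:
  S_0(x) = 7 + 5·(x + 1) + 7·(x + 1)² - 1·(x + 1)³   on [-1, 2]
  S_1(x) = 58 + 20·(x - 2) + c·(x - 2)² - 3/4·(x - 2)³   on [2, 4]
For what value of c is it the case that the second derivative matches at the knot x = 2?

-2

S_0''(x) = 14 - 6·(x + 1), so S_0''(2) = -4. On the right, S_1''(2) = 2c, so c = -2.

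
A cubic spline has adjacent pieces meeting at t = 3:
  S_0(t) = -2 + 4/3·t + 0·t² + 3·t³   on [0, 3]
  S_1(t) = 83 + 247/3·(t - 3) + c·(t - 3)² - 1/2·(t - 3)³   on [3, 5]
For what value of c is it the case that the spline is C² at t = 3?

27

S_0''(t) = 0 + 18·t, so S_0''(3) = 54. On the right, S_1''(3) = 2c, so c = 27.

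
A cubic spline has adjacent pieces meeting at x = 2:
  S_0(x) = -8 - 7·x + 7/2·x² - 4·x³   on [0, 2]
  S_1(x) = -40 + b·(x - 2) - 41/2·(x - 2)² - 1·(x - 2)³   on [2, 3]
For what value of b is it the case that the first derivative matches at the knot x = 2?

S_0'(x) = -7 + 7·x - 12·x², so S_0'(2) = -41. On the right, S_1'(2) = b, so b = -41.

-41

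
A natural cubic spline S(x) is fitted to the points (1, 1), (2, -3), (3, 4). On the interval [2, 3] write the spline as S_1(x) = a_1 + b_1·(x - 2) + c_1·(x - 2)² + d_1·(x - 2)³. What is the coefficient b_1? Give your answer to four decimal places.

With M_i denoting the second derivative at x_i, h_i = 1, 1, and Δ_i = (y_(i+1) − y_i)/h_i = -4, 7:
  1·M_0 + 4·M_1 + 1·M_2 = 6(Δ_1 - Δ_0) = 66
Natural end conditions: M_0 = M_2 = 0.
Solving the tridiagonal system: M_0 = 0, M_1 = 33/2, M_2 = 0.
On [2, 3], with S_1(x) = a_1 + b_1·(x - 2) + c_1·(x - 2)² + d_1·(x - 2)³: c_1 = M_1/2 = 33/4, d_1 = (M_2 - M_1)/(6h_1) = -11/4, b_1 = Δ_1 - h_1(2M_1 + M_2)/6 = 3/2.

1.5000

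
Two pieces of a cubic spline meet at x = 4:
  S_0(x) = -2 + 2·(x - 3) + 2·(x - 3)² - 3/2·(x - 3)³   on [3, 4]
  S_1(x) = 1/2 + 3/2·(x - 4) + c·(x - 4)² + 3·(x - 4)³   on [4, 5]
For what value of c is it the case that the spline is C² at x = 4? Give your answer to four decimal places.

-2.5000

S_0''(x) = 4 - 9·(x - 3), so S_0''(4) = -5. On the right, S_1''(4) = 2c, so c = -5/2.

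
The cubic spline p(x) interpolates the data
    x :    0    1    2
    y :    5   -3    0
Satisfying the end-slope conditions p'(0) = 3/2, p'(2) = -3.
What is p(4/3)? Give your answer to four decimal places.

Put σ_i = p'' at the i-th knot. Here h = (1, 1) and Δ = (-8, 3), so the interior equations h_(i-1)·σ_(i-1) + 2(h_(i-1)+h_i)·σ_i + h_i·σ_(i+1) = 6(Δ_i − Δ_(i-1)) read
  1·σ_0 + 4·σ_1 + 1·σ_2 = 6(Δ_1 - Δ_0) = 66
Clamped end conditions give two more equations: 2h_0·σ_0 + h_0·σ_1 = 6(Δ_0 - p'(0)) = -57 and h_1·σ_1 + 2h_1·σ_2 = 6(p'(2) - Δ_1) = -36.
Solving: σ_0 = -189/4, σ_1 = 75/2, σ_2 = -147/4.
On [1, 2], p(x) = -3 - 27/8·(x - 1) + 75/4·(x - 1)² - 99/8·(x - 1)³.
With (x - 1) = 1/3: p(4/3) = -5/2.

-2.5000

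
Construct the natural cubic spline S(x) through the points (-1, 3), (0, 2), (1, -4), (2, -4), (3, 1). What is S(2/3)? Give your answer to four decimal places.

-2.1376

Let M_i = S''(x_i). Step sizes h_i = 1, 1, 1, 1; slopes of the chords Δ_i = (y_(i+1) - y_i)/h_i = -1, -6, 0, 5.
  1·M_0 + 4·M_1 + 1·M_2 = 6(Δ_1 - Δ_0) = -30
  1·M_1 + 4·M_2 + 1·M_3 = 6(Δ_2 - Δ_1) = 36
  1·M_2 + 4·M_3 + 1·M_4 = 6(Δ_3 - Δ_2) = 30
Natural end conditions: M_0 = M_4 = 0.
Solving: M_0 = 0, M_1 = -141/14, M_2 = 72/7, M_3 = 69/14, M_4 = 0.
On [0, 1], S(x) = 2 - 61/14·x - 141/28·x² + 95/28·x³.
With x = 2/3: S(2/3) = -404/189.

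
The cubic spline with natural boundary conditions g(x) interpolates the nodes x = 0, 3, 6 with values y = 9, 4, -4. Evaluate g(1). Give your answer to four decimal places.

7.5556

Put σ_i = g'' at the i-th knot. Here h = (3, 3) and Δ = (-5/3, -8/3), so the interior equations h_(i-1)·σ_(i-1) + 2(h_(i-1)+h_i)·σ_i + h_i·σ_(i+1) = 6(Δ_i − Δ_(i-1)) read
  3·σ_0 + 12·σ_1 + 3·σ_2 = 6(Δ_1 - Δ_0) = -6
Natural end conditions: σ_0 = σ_2 = 0.
Forward elimination and back-substitution give σ_0 = 0, σ_1 = -1/2, σ_2 = 0.
On [0, 3], g(x) = 9 - 17/12·x + 0·x² - 1/36·x³.
With x = 1: g(1) = 68/9.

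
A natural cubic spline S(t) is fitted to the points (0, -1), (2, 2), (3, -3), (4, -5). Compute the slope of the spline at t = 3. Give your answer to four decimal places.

-4.1304

With σ_i denoting the second derivative at x_i, h_i = 2, 1, 1, and Δ_i = (y_(i+1) − y_i)/h_i = 3/2, -5, -2:
  2·σ_0 + 6·σ_1 + 1·σ_2 = 6(Δ_1 - Δ_0) = -39
  1·σ_1 + 4·σ_2 + 1·σ_3 = 6(Δ_2 - Δ_1) = 18
Natural end conditions: σ_0 = σ_3 = 0.
Hence σ_0 = 0, σ_1 = -174/23, σ_2 = 147/23, σ_3 = 0.
On [3, 4], S'(t) = b_2 + 2c_2·(t - 3) + 3d_2·(t - 3)² with b_2 = Δ_2 - h_2(2σ_2 + σ_3)/6 = -95/23, c_2 = σ_2/2 = 147/46, d_2 = (σ_3 - σ_2)/(6h_2) = -49/46. So S'(3) = -95/23.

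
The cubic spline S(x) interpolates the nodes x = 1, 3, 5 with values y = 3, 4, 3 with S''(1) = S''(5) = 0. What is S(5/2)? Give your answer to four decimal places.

With σ_i denoting the second derivative at x_i, h_i = 2, 2, and Δ_i = (y_(i+1) − y_i)/h_i = 1/2, -1/2:
  2·σ_0 + 8·σ_1 + 2·σ_2 = 6(Δ_1 - Δ_0) = -6
Natural end conditions: σ_0 = σ_2 = 0.
Hence σ_0 = 0, σ_1 = -3/4, σ_2 = 0.
On [1, 3], S(x) = 3 + 3/4·(x - 1) + 0·(x - 1)² - 1/16·(x - 1)³.
With (x - 1) = 3/2: S(5/2) = 501/128.

3.9141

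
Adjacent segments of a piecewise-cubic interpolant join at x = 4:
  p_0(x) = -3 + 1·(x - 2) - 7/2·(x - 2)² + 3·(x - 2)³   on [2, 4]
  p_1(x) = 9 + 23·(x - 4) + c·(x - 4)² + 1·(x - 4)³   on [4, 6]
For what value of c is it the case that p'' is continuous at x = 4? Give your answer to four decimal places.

p_0''(x) = -7 + 18·(x - 2), so p_0''(4) = 29. On the right, p_1''(4) = 2c, so c = 29/2.

14.5000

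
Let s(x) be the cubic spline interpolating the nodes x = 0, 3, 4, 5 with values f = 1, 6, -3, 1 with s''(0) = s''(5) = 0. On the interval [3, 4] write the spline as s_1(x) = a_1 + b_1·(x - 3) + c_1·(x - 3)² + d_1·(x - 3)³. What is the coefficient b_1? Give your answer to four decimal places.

Write M_i for s''(x_i). With h_i = 3, 1, 1 and divided differences Δ_i = 5/3, -9, 4, the continuity of s' gives the tridiagonal system
  3·M_0 + 8·M_1 + 1·M_2 = 6(Δ_1 - Δ_0) = -64
  1·M_1 + 4·M_2 + 1·M_3 = 6(Δ_2 - Δ_1) = 78
Natural end conditions: M_0 = M_3 = 0.
Hence M_0 = 0, M_1 = -334/31, M_2 = 688/31, M_3 = 0.
On [3, 4], with s_1(x) = a_1 + b_1·(x - 3) + c_1·(x - 3)² + d_1·(x - 3)³: c_1 = M_1/2 = -167/31, d_1 = (M_2 - M_1)/(6h_1) = 511/93, b_1 = Δ_1 - h_1(2M_1 + M_2)/6 = -847/93.

-9.1075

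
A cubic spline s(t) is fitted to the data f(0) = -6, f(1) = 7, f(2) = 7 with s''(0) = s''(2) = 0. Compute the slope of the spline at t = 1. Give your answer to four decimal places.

6.5000

Put M_i = s'' at the i-th knot. Here h = (1, 1) and Δ = (13, 0), so the interior equations h_(i-1)·M_(i-1) + 2(h_(i-1)+h_i)·M_i + h_i·M_(i+1) = 6(Δ_i − Δ_(i-1)) read
  1·M_0 + 4·M_1 + 1·M_2 = 6(Δ_1 - Δ_0) = -78
Natural end conditions: M_0 = M_2 = 0.
Solving the tridiagonal system: M_0 = 0, M_1 = -39/2, M_2 = 0.
On [1, 2], s'(t) = b_1 + 2c_1·(t - 1) + 3d_1·(t - 1)² with b_1 = Δ_1 - h_1(2M_1 + M_2)/6 = 13/2, c_1 = M_1/2 = -39/4, d_1 = (M_2 - M_1)/(6h_1) = 13/4. So s'(1) = 13/2.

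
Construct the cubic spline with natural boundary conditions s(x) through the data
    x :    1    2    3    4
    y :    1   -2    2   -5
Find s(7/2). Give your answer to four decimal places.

Let M_i = s''(x_i). Step sizes h_i = 1, 1, 1; slopes of the chords Δ_i = (y_(i+1) - y_i)/h_i = -3, 4, -7.
  1·M_0 + 4·M_1 + 1·M_2 = 6(Δ_1 - Δ_0) = 42
  1·M_1 + 4·M_2 + 1·M_3 = 6(Δ_2 - Δ_1) = -66
Natural end conditions: M_0 = M_3 = 0.
Forward elimination and back-substitution give M_0 = 0, M_1 = 78/5, M_2 = -102/5, M_3 = 0.
On [3, 4], s(x) = 2 - 1/5·(x - 3) - 51/5·(x - 3)² + 17/5·(x - 3)³.
With (x - 3) = 1/2: s(7/2) = -9/40.

-0.2250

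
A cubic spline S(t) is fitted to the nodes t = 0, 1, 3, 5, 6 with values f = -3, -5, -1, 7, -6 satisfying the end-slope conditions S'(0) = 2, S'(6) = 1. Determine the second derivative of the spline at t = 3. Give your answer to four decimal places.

7.8333

Let M_i = S''(x_i). Step sizes h_i = 1, 2, 2, 1; slopes of the chords Δ_i = (y_(i+1) - y_i)/h_i = -2, 2, 4, -13.
  1·M_0 + 6·M_1 + 2·M_2 = 6(Δ_1 - Δ_0) = 24
  2·M_1 + 8·M_2 + 2·M_3 = 6(Δ_2 - Δ_1) = 12
  2·M_2 + 6·M_3 + 1·M_4 = 6(Δ_3 - Δ_2) = -102
Clamped end conditions give two more equations: 2h_0·M_0 + h_0·M_1 = 6(Δ_0 - S'(0)) = -24 and h_3·M_3 + 2h_3·M_4 = 6(S'(6) - Δ_3) = 84.
Hence M_0 = -457/33, M_1 = 122/33, M_2 = 47/6, M_3 = -958/33, M_4 = 1865/33.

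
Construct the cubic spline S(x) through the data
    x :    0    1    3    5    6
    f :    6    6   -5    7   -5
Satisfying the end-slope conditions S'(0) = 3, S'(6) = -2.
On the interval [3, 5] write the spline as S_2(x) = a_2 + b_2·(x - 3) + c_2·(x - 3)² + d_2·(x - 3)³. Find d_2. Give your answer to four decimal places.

Let σ_i = S''(x_i). Step sizes h_i = 1, 2, 2, 1; slopes of the chords Δ_i = (y_(i+1) - y_i)/h_i = 0, -11/2, 6, -12.
  1·σ_0 + 6·σ_1 + 2·σ_2 = 6(Δ_1 - Δ_0) = -33
  2·σ_1 + 8·σ_2 + 2·σ_3 = 6(Δ_2 - Δ_1) = 69
  2·σ_2 + 6·σ_3 + 1·σ_4 = 6(Δ_3 - Δ_2) = -108
Clamped end conditions give two more equations: 2h_0·σ_0 + h_0·σ_1 = 6(Δ_0 - S'(0)) = -18 and h_3·σ_3 + 2h_3·σ_4 = 6(S'(6) - Δ_3) = 60.
Solving the tridiagonal system: σ_0 = -431/132, σ_1 = -757/66, σ_2 = 469/24, σ_3 = -2125/66, σ_4 = 6085/132.
On [3, 5], with S_2(x) = a_2 + b_2·(x - 3) + c_2·(x - 3)² + d_2·(x - 3)³: c_2 = σ_2/2 = 469/48, d_2 = (σ_3 - σ_2)/(6h_2) = -4553/1056, b_2 = Δ_2 - h_2(2σ_2 + σ_3)/6 = 163/44.

-4.3116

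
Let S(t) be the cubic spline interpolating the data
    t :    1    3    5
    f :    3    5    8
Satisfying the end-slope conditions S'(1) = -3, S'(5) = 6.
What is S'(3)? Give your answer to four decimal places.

1.1250

Write M_i for S''(x_i). With h_i = 2, 2 and divided differences Δ_i = 1, 3/2, the continuity of S' gives the tridiagonal system
  2·M_0 + 8·M_1 + 2·M_2 = 6(Δ_1 - Δ_0) = 3
Clamped end conditions give two more equations: 2h_0·M_0 + h_0·M_1 = 6(Δ_0 - S'(1)) = 24 and h_1·M_1 + 2h_1·M_2 = 6(S'(5) - Δ_1) = 27.
Forward elimination and back-substitution give M_0 = 63/8, M_1 = -15/4, M_2 = 69/8.
On [3, 5], S'(t) = b_1 + 2c_1·(t - 3) + 3d_1·(t - 3)² with b_1 = Δ_1 - h_1(2M_1 + M_2)/6 = 9/8, c_1 = M_1/2 = -15/8, d_1 = (M_2 - M_1)/(6h_1) = 33/32. So S'(3) = 9/8.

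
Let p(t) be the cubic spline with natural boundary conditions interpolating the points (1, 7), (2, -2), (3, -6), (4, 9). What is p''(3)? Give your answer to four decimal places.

Let σ_i = p''(x_i). Step sizes h_i = 1, 1, 1; slopes of the chords Δ_i = (y_(i+1) - y_i)/h_i = -9, -4, 15.
  1·σ_0 + 4·σ_1 + 1·σ_2 = 6(Δ_1 - Δ_0) = 30
  1·σ_1 + 4·σ_2 + 1·σ_3 = 6(Δ_2 - Δ_1) = 114
Natural end conditions: σ_0 = σ_3 = 0.
Hence σ_0 = 0, σ_1 = 2/5, σ_2 = 142/5, σ_3 = 0.

28.4000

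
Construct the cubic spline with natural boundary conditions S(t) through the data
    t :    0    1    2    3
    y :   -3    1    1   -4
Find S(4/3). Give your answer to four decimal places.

1.5877

Put σ_i = S'' at the i-th knot. Here h = (1, 1, 1) and Δ = (4, 0, -5), so the interior equations h_(i-1)·σ_(i-1) + 2(h_(i-1)+h_i)·σ_i + h_i·σ_(i+1) = 6(Δ_i − Δ_(i-1)) read
  1·σ_0 + 4·σ_1 + 1·σ_2 = 6(Δ_1 - Δ_0) = -24
  1·σ_1 + 4·σ_2 + 1·σ_3 = 6(Δ_2 - Δ_1) = -30
Natural end conditions: σ_0 = σ_3 = 0.
Solving the tridiagonal system: σ_0 = 0, σ_1 = -22/5, σ_2 = -32/5, σ_3 = 0.
On [1, 2], S(t) = 1 + 38/15·(t - 1) - 11/5·(t - 1)² - 1/3·(t - 1)³.
With (t - 1) = 1/3: S(4/3) = 643/405.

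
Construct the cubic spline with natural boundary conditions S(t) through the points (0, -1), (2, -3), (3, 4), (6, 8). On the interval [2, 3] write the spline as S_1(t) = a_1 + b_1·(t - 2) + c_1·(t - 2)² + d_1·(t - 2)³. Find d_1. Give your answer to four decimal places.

Write m_i for S''(x_i). With h_i = 2, 1, 3 and divided differences Δ_i = -1, 7, 4/3, the continuity of S' gives the tridiagonal system
  2·m_0 + 6·m_1 + 1·m_2 = 6(Δ_1 - Δ_0) = 48
  1·m_1 + 8·m_2 + 3·m_3 = 6(Δ_2 - Δ_1) = -34
Natural end conditions: m_0 = m_3 = 0.
Solving the tridiagonal system: m_0 = 0, m_1 = 418/47, m_2 = -252/47, m_3 = 0.
On [2, 3], with S_1(t) = a_1 + b_1·(t - 2) + c_1·(t - 2)² + d_1·(t - 2)³: c_1 = m_1/2 = 209/47, d_1 = (m_2 - m_1)/(6h_1) = -335/141, b_1 = Δ_1 - h_1(2m_1 + m_2)/6 = 695/141.

-2.3759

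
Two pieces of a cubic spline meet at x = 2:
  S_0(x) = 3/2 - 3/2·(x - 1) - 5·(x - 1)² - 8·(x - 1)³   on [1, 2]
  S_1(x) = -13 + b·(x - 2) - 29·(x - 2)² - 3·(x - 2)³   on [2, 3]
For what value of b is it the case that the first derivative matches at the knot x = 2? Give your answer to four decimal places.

S_0'(x) = -3/2 - 10·(x - 1) - 24·(x - 1)², so S_0'(2) = -71/2. On the right, S_1'(2) = b, so b = -71/2.

-35.5000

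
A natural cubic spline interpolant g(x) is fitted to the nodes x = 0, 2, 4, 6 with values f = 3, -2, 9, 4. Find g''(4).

-8

Let m_i = g''(x_i). Step sizes h_i = 2, 2, 2; slopes of the chords Δ_i = (y_(i+1) - y_i)/h_i = -5/2, 11/2, -5/2.
  2·m_0 + 8·m_1 + 2·m_2 = 6(Δ_1 - Δ_0) = 48
  2·m_1 + 8·m_2 + 2·m_3 = 6(Δ_2 - Δ_1) = -48
Natural end conditions: m_0 = m_3 = 0.
Solving: m_0 = 0, m_1 = 8, m_2 = -8, m_3 = 0.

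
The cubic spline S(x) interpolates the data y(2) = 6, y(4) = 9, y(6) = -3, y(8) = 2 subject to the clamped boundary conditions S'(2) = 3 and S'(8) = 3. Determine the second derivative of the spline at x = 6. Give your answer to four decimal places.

9.5000

With M_i denoting the second derivative at x_i, h_i = 2, 2, 2, and Δ_i = (y_(i+1) − y_i)/h_i = 3/2, -6, 5/2:
  2·M_0 + 8·M_1 + 2·M_2 = 6(Δ_1 - Δ_0) = -45
  2·M_1 + 8·M_2 + 2·M_3 = 6(Δ_2 - Δ_1) = 51
Clamped end conditions give two more equations: 2h_0·M_0 + h_0·M_1 = 6(Δ_0 - S'(2)) = -9 and h_2·M_2 + 2h_2·M_3 = 6(S'(8) - Δ_2) = 3.
Forward elimination and back-substitution give M_0 = 2, M_1 = -17/2, M_2 = 19/2, M_3 = -4.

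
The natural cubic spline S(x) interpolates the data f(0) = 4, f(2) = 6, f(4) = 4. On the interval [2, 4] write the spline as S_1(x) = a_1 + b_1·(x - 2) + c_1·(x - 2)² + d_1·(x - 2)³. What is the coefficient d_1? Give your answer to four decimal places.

Write M_i for S''(x_i). With h_i = 2, 2 and divided differences Δ_i = 1, -1, the continuity of S' gives the tridiagonal system
  2·M_0 + 8·M_1 + 2·M_2 = 6(Δ_1 - Δ_0) = -12
Natural end conditions: M_0 = M_2 = 0.
Solving the tridiagonal system: M_0 = 0, M_1 = -3/2, M_2 = 0.
On [2, 4], with S_1(x) = a_1 + b_1·(x - 2) + c_1·(x - 2)² + d_1·(x - 2)³: c_1 = M_1/2 = -3/4, d_1 = (M_2 - M_1)/(6h_1) = 1/8, b_1 = Δ_1 - h_1(2M_1 + M_2)/6 = 0.

0.1250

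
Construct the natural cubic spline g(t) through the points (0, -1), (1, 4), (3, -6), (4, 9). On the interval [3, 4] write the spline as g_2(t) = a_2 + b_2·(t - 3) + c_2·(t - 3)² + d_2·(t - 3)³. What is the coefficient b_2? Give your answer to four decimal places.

Let σ_i = g''(x_i). Step sizes h_i = 1, 2, 1; slopes of the chords Δ_i = (y_(i+1) - y_i)/h_i = 5, -5, 15.
  1·σ_0 + 6·σ_1 + 2·σ_2 = 6(Δ_1 - Δ_0) = -60
  2·σ_1 + 6·σ_2 + 1·σ_3 = 6(Δ_2 - Δ_1) = 120
Natural end conditions: σ_0 = σ_3 = 0.
Solving the tridiagonal system: σ_0 = 0, σ_1 = -75/4, σ_2 = 105/4, σ_3 = 0.
On [3, 4], with g_2(t) = a_2 + b_2·(t - 3) + c_2·(t - 3)² + d_2·(t - 3)³: c_2 = σ_2/2 = 105/8, d_2 = (σ_3 - σ_2)/(6h_2) = -35/8, b_2 = Δ_2 - h_2(2σ_2 + σ_3)/6 = 25/4.

6.2500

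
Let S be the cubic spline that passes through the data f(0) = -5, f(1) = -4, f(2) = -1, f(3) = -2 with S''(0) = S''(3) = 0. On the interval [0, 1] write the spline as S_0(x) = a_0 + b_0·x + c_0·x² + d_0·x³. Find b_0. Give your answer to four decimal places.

With m_i denoting the second derivative at x_i, h_i = 1, 1, 1, and Δ_i = (y_(i+1) − y_i)/h_i = 1, 3, -1:
  1·m_0 + 4·m_1 + 1·m_2 = 6(Δ_1 - Δ_0) = 12
  1·m_1 + 4·m_2 + 1·m_3 = 6(Δ_2 - Δ_1) = -24
Natural end conditions: m_0 = m_3 = 0.
Solving the tridiagonal system: m_0 = 0, m_1 = 24/5, m_2 = -36/5, m_3 = 0.
On [0, 1], with S_0(x) = a_0 + b_0·x + c_0·x² + d_0·x³: c_0 = m_0/2 = 0, d_0 = (m_1 - m_0)/(6h_0) = 4/5, b_0 = Δ_0 - h_0(2m_0 + m_1)/6 = 1/5.

0.2000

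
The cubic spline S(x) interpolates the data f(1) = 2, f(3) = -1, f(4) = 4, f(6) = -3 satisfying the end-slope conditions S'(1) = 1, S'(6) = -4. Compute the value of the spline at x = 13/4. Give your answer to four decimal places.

With m_i denoting the second derivative at x_i, h_i = 2, 1, 2, and Δ_i = (y_(i+1) − y_i)/h_i = -3/2, 5, -7/2:
  2·m_0 + 6·m_1 + 1·m_2 = 6(Δ_1 - Δ_0) = 39
  1·m_1 + 6·m_2 + 2·m_3 = 6(Δ_2 - Δ_1) = -51
Clamped end conditions give two more equations: 2h_0·m_0 + h_0·m_1 = 6(Δ_0 - S'(1)) = -15 and h_2·m_2 + 2h_2·m_3 = 6(S'(6) - Δ_2) = -3.
Solving the tridiagonal system: m_0 = -77/8, m_1 = 47/4, m_2 = -49/4, m_3 = 43/8.
On [3, 4], S(x) = -1 + 25/8·(x - 3) + 47/8·(x - 3)² - 4·(x - 3)³.
With (x - 3) = 1/4: S(13/4) = 11/128.

0.0859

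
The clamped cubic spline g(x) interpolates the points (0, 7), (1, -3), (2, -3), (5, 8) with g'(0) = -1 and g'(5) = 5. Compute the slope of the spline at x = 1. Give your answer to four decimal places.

With σ_i denoting the second derivative at x_i, h_i = 1, 1, 3, and Δ_i = (y_(i+1) − y_i)/h_i = -10, 0, 11/3:
  1·σ_0 + 4·σ_1 + 1·σ_2 = 6(Δ_1 - Δ_0) = 60
  1·σ_1 + 8·σ_2 + 3·σ_3 = 6(Δ_2 - Δ_1) = 22
Clamped end conditions give two more equations: 2h_0·σ_0 + h_0·σ_1 = 6(Δ_0 - g'(0)) = -54 and h_2·σ_2 + 2h_2·σ_3 = 6(g'(5) - Δ_2) = 8.
Forward elimination and back-substitution give σ_0 = -1148/29, σ_1 = 730/29, σ_2 = -32/29, σ_3 = 164/87.
On [1, 2], g'(x) = b_1 + 2c_1·(x - 1) + 3d_1·(x - 1)² with b_1 = Δ_1 - h_1(2σ_1 + σ_2)/6 = -238/29, c_1 = σ_1/2 = 365/29, d_1 = (σ_2 - σ_1)/(6h_1) = -127/29. So g'(1) = -238/29.

-8.2069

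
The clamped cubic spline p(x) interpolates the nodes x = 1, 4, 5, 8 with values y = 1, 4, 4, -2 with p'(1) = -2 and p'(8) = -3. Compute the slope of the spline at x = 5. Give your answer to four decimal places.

Write m_i for p''(x_i). With h_i = 3, 1, 3 and divided differences Δ_i = 1, 0, -2, the continuity of p' gives the tridiagonal system
  3·m_0 + 8·m_1 + 1·m_2 = 6(Δ_1 - Δ_0) = -6
  1·m_1 + 8·m_2 + 3·m_3 = 6(Δ_2 - Δ_1) = -12
Clamped end conditions give two more equations: 2h_0·m_0 + h_0·m_1 = 6(Δ_0 - p'(1)) = 18 and h_2·m_2 + 2h_2·m_3 = 6(p'(8) - Δ_2) = -6.
Solving: m_0 = 224/55, m_1 = -118/55, m_2 = -58/55, m_3 = -26/55.
On [5, 8], p'(x) = b_2 + 2c_2·(x - 5) + 3d_2·(x - 5)² with b_2 = Δ_2 - h_2(2m_2 + m_3)/6 = -39/55, c_2 = m_2/2 = -29/55, d_2 = (m_3 - m_2)/(6h_2) = 16/495. So p'(5) = -39/55.

-0.7091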